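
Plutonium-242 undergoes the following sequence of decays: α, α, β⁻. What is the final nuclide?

Pa-234

Start: (A, Z) = (242, 94).
After α: (238, 92).
After α: (234, 90).
After β⁻: (234, 91).
Z = 91 is protactinium.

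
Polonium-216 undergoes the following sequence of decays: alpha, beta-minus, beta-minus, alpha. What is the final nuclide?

Start: (A, Z) = (216, 84).
After α: (212, 82).
After β⁻: (212, 83).
After β⁻: (212, 84).
After α: (208, 82).
Z = 82 is lead.

Pb-208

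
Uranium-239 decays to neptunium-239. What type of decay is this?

beta-minus decay

ΔA = 239 − 239 = 0; ΔZ = 93 − 92 = +1.
A is unchanged and Z rises by 1 — a neutron has become a proton (β⁻ decay).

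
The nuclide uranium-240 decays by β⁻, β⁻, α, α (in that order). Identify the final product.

Th-232

Start: (A, Z) = (240, 92).
After β⁻: (240, 93).
After β⁻: (240, 94).
After α: (236, 92).
After α: (232, 90).
Z = 90 is thorium.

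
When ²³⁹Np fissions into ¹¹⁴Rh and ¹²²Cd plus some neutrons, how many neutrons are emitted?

3

Conserve mass number: 239 = 114 + 122 + k, so k = 239 − 236 = 3.
Check atomic number: 93 = 45 + 48 + 0 = 93. ✓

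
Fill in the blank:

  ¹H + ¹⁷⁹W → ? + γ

Conserve mass number: 1 + 179 = A + 0, so A = 180.
Conserve atomic number: 1 + 74 = Z + 0, so Z = 75.
Z = 75 is rhenium, so the species is ¹⁸⁰Re.

Re-180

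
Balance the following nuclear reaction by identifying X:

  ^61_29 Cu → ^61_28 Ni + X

Conserve mass number: 61 = 61 + A, so A = 0.
Conserve atomic number: 29 = 28 + Z, so Z = 1.
A = 0 and Z = 1 is ^0_1 e — a positron.

positron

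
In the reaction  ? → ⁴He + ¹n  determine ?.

He-5

Conserve mass number: A = 4 + 1, so A = 5.
Conserve atomic number: Z = 2 + 0, so Z = 2.
Z = 2 is helium, so the species is ⁵He.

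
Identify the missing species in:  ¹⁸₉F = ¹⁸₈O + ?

Conserve mass number: 18 = 18 + A, so A = 0.
Conserve atomic number: 9 = 8 + Z, so Z = 1.
A = 0 and Z = 1 is ⁰₁e — a positron.

positron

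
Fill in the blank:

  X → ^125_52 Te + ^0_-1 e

Conserve mass number: A = 125 + 0, so A = 125.
Conserve atomic number: Z = 52 − 1, so Z = 51.
Z = 51 is antimony, so the species is ^125_51 Sb.

Sb-125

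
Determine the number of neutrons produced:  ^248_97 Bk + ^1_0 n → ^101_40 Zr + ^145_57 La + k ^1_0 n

3

Conserve mass number: 249 = 101 + 145 + k, so k = 249 − 246 = 3.
Check atomic number: 97 = 40 + 57 + 0 = 97. ✓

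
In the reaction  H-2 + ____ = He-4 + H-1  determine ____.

Conserve mass number: 2 + A = 4 + 1, so A = 3.
Conserve atomic number: 1 + Z = 2 + 1, so Z = 2.
Z = 2 is helium, so the species is He-3.

He-3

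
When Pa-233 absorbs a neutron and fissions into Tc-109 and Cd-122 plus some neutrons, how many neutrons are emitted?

Conserve mass number: 234 = 109 + 122 + k, so k = 234 − 231 = 3.
Check atomic number: 91 = 43 + 48 + 0 = 91. ✓

3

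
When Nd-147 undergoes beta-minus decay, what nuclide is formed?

Pm-147

Beta-minus decay: mass number changes by +0, atomic number by +1.
A: 147 = 147; Z: 60 + 1 = 61.
Z = 61 is promethium, so the daughter is Pm-147.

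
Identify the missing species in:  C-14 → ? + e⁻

N-14

Conserve mass number: 14 = A + 0, so A = 14.
Conserve atomic number: 6 = Z − 1, so Z = 7.
Z = 7 is nitrogen, so the species is N-14.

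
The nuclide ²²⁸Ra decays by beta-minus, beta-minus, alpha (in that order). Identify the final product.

Start: (A, Z) = (228, 88).
After β⁻: (228, 89).
After β⁻: (228, 90).
After α: (224, 88).
Z = 88 is radium.

Ra-224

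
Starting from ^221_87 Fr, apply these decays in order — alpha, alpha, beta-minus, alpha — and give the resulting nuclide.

Pb-209

Start: (A, Z) = (221, 87).
After α: (217, 85).
After α: (213, 83).
After β⁻: (213, 84).
After α: (209, 82).
Z = 82 is lead.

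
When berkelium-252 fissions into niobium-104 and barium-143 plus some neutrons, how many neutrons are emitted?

5

Conserve mass number: 252 = 104 + 143 + k, so k = 252 − 247 = 5.
Check atomic number: 97 = 41 + 56 + 0 = 97. ✓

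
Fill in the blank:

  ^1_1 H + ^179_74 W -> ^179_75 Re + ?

Conserve mass number: 1 + 179 = 179 + A, so A = 1.
Conserve atomic number: 1 + 74 = 75 + Z, so Z = 0.
A = 1 and Z = 0 is ^1_0 n — a neutron.

neutron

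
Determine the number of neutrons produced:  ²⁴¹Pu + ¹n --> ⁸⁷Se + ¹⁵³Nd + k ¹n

Conserve mass number: 242 = 87 + 153 + k, so k = 242 − 240 = 2.
Check atomic number: 94 = 34 + 60 + 0 = 94. ✓

2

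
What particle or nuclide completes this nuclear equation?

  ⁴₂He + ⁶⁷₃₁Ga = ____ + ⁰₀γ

As-71

Conserve mass number: 4 + 67 = A + 0, so A = 71.
Conserve atomic number: 2 + 31 = Z + 0, so Z = 33.
Z = 33 is arsenic, so the species is ⁷¹₃₃As.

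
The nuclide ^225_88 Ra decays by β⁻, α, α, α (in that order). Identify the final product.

Bi-213

Start: (A, Z) = (225, 88).
After β⁻: (225, 89).
After α: (221, 87).
After α: (217, 85).
After α: (213, 83).
Z = 83 is bismuth.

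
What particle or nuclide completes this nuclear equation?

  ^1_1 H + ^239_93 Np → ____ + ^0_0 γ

Conserve mass number: 1 + 239 = A + 0, so A = 240.
Conserve atomic number: 1 + 93 = Z + 0, so Z = 94.
Z = 94 is plutonium, so the species is ^240_94 Pu.

Pu-240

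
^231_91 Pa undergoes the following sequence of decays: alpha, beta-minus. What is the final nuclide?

Start: (A, Z) = (231, 91).
After α: (227, 89).
After β⁻: (227, 90).
Z = 90 is thorium.

Th-227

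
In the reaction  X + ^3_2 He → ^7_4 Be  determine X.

alpha particle

Conserve mass number: A + 3 = 7, so A = 4.
Conserve atomic number: Z + 2 = 4, so Z = 2.
A = 4 and Z = 2 is ^4_2 He — an alpha particle.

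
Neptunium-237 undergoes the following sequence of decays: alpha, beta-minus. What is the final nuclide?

Start: (A, Z) = (237, 93).
After α: (233, 91).
After β⁻: (233, 92).
Z = 92 is uranium.

U-233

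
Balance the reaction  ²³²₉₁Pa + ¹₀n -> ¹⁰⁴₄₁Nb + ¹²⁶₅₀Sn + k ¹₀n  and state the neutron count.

3

Conserve mass number: 233 = 104 + 126 + k, so k = 233 − 230 = 3.
Check atomic number: 91 = 41 + 50 + 0 = 91. ✓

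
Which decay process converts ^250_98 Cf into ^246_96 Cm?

alpha decay

ΔA = 246 − 250 = -4; ΔZ = 96 − 98 = -2.
A drops by 4 and Z drops by 2 — the signature of alpha emission.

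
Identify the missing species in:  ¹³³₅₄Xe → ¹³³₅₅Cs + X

Conserve mass number: 133 = 133 + A, so A = 0.
Conserve atomic number: 54 = 55 + Z, so Z = -1.
A = 0 and Z = -1 is ⁰₋₁e — a beta-minus particle.

beta-minus particle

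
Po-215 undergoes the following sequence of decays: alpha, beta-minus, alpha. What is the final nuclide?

Tl-207

Start: (A, Z) = (215, 84).
After α: (211, 82).
After β⁻: (211, 83).
After α: (207, 81).
Z = 81 is thallium.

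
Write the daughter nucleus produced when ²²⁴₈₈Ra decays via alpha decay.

Rn-220

Alpha decay: mass number changes by -4, atomic number by -2.
A: 224 − 4 = 220; Z: 88 − 2 = 86.
Z = 86 is radon, so the daughter is ²²⁰₈₆Rn.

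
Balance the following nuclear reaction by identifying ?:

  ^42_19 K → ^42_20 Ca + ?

beta-minus particle

Conserve mass number: 42 = 42 + A, so A = 0.
Conserve atomic number: 19 = 20 + Z, so Z = -1.
A = 0 and Z = -1 is ^0_-1 e — a beta-minus particle.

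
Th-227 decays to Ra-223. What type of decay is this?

ΔA = 223 − 227 = -4; ΔZ = 88 − 90 = -2.
A drops by 4 and Z drops by 2 — the signature of alpha emission.

alpha decay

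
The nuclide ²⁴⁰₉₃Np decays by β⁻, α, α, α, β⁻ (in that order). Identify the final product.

Ac-228

Start: (A, Z) = (240, 93).
After β⁻: (240, 94).
After α: (236, 92).
After α: (232, 90).
After α: (228, 88).
After β⁻: (228, 89).
Z = 89 is actinium.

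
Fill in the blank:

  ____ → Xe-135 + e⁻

I-135

Conserve mass number: A = 135 + 0, so A = 135.
Conserve atomic number: Z = 54 − 1, so Z = 53.
Z = 53 is iodine, so the species is I-135.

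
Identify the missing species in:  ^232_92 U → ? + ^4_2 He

Conserve mass number: 232 = A + 4, so A = 228.
Conserve atomic number: 92 = Z + 2, so Z = 90.
Z = 90 is thorium, so the species is ^228_90 Th.

Th-228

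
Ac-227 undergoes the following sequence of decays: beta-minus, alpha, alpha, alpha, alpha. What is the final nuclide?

Pb-211

Start: (A, Z) = (227, 89).
After β⁻: (227, 90).
After α: (223, 88).
After α: (219, 86).
After α: (215, 84).
After α: (211, 82).
Z = 82 is lead.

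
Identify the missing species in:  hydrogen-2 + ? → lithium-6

alpha particle

Conserve mass number: 2 + A = 6, so A = 4.
Conserve atomic number: 1 + Z = 3, so Z = 2.
A = 4 and Z = 2 is helium-4 — an alpha particle.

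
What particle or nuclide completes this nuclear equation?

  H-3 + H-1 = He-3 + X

neutron

Conserve mass number: 3 + 1 = 3 + A, so A = 1.
Conserve atomic number: 1 + 1 = 2 + Z, so Z = 0.
A = 1 and Z = 0 is n — a neutron.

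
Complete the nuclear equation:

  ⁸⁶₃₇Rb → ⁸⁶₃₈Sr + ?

Conserve mass number: 86 = 86 + A, so A = 0.
Conserve atomic number: 37 = 38 + Z, so Z = -1.
A = 0 and Z = -1 is ⁰₋₁e — a beta-minus particle.

beta-minus particle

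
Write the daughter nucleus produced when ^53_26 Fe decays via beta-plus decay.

Mn-53

Beta-plus decay: mass number changes by +0, atomic number by -1.
A: 53 = 53; Z: 26 − 1 = 25.
Z = 25 is manganese, so the daughter is ^53_25 Mn.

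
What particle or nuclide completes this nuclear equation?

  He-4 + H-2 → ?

Li-6

Conserve mass number: 4 + 2 = A, so A = 6.
Conserve atomic number: 2 + 1 = Z, so Z = 3.
Z = 3 is lithium, so the species is Li-6.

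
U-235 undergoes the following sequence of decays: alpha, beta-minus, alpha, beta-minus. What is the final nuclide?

Th-227

Start: (A, Z) = (235, 92).
After α: (231, 90).
After β⁻: (231, 91).
After α: (227, 89).
After β⁻: (227, 90).
Z = 90 is thorium.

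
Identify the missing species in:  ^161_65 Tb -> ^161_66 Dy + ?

beta-minus particle

Conserve mass number: 161 = 161 + A, so A = 0.
Conserve atomic number: 65 = 66 + Z, so Z = -1.
A = 0 and Z = -1 is ^0_-1 e — a beta-minus particle.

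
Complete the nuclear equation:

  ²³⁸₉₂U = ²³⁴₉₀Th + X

Conserve mass number: 238 = 234 + A, so A = 4.
Conserve atomic number: 92 = 90 + Z, so Z = 2.
A = 4 and Z = 2 is ⁴₂He — an alpha particle.

alpha particle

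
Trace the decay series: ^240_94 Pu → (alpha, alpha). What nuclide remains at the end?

Th-232

Start: (A, Z) = (240, 94).
After α: (236, 92).
After α: (232, 90).
Z = 90 is thorium.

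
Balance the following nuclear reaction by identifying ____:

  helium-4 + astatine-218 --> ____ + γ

Fr-222

Conserve mass number: 4 + 218 = A + 0, so A = 222.
Conserve atomic number: 2 + 85 = Z + 0, so Z = 87.
Z = 87 is francium, so the species is francium-222.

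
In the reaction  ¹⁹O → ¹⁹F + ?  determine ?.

Conserve mass number: 19 = 19 + A, so A = 0.
Conserve atomic number: 8 = 9 + Z, so Z = -1.
A = 0 and Z = -1 is e⁻ — a beta-minus particle.

beta-minus particle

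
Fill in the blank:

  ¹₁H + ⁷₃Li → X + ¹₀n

Be-7

Conserve mass number: 1 + 7 = A + 1, so A = 7.
Conserve atomic number: 1 + 3 = Z + 0, so Z = 4.
Z = 4 is beryllium, so the species is ⁷₄Be.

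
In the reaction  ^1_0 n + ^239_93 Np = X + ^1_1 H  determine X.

U-239

Conserve mass number: 1 + 239 = A + 1, so A = 239.
Conserve atomic number: 0 + 93 = Z + 1, so Z = 92.
Z = 92 is uranium, so the species is ^239_92 U.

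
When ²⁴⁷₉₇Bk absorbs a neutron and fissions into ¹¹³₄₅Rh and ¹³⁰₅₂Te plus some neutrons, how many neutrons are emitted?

5

Conserve mass number: 248 = 113 + 130 + k, so k = 248 − 243 = 5.
Check atomic number: 97 = 45 + 52 + 0 = 97. ✓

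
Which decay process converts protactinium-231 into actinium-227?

alpha decay

ΔA = 227 − 231 = -4; ΔZ = 89 − 91 = -2.
A drops by 4 and Z drops by 2 — the signature of alpha emission.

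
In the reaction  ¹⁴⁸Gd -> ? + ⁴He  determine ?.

Sm-144

Conserve mass number: 148 = A + 4, so A = 144.
Conserve atomic number: 64 = Z + 2, so Z = 62.
Z = 62 is samarium, so the species is ¹⁴⁴Sm.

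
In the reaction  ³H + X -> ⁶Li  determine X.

He-3

Conserve mass number: 3 + A = 6, so A = 3.
Conserve atomic number: 1 + Z = 3, so Z = 2.
Z = 2 is helium, so the species is ³He.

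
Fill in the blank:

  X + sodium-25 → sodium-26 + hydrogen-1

Conserve mass number: A + 25 = 26 + 1, so A = 2.
Conserve atomic number: Z + 11 = 11 + 1, so Z = 1.
A = 2 and Z = 1 is hydrogen-2 — a deuteron.

deuteron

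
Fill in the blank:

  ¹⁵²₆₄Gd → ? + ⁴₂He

Conserve mass number: 152 = A + 4, so A = 148.
Conserve atomic number: 64 = Z + 2, so Z = 62.
Z = 62 is samarium, so the species is ¹⁴⁸₆₂Sm.

Sm-148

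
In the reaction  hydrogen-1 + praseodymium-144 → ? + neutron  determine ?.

Nd-144

Conserve mass number: 1 + 144 = A + 1, so A = 144.
Conserve atomic number: 1 + 59 = Z + 0, so Z = 60.
Z = 60 is neodymium, so the species is neodymium-144.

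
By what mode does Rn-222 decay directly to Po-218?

ΔA = 218 − 222 = -4; ΔZ = 84 − 86 = -2.
A drops by 4 and Z drops by 2 — the signature of alpha emission.

alpha decay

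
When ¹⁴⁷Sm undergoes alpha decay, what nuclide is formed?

Alpha decay: mass number changes by -4, atomic number by -2.
A: 147 − 4 = 143; Z: 62 − 2 = 60.
Z = 60 is neodymium, so the daughter is ¹⁴³Nd.

Nd-143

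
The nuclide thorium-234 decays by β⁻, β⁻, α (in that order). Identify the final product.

Start: (A, Z) = (234, 90).
After β⁻: (234, 91).
After β⁻: (234, 92).
After α: (230, 90).
Z = 90 is thorium.

Th-230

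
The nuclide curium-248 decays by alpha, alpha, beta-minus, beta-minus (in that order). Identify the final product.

Pu-240

Start: (A, Z) = (248, 96).
After α: (244, 94).
After α: (240, 92).
After β⁻: (240, 93).
After β⁻: (240, 94).
Z = 94 is plutonium.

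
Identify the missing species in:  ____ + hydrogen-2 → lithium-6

Conserve mass number: A + 2 = 6, so A = 4.
Conserve atomic number: Z + 1 = 3, so Z = 2.
A = 4 and Z = 2 is helium-4 — an alpha particle.

alpha particle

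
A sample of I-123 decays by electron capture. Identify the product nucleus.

Te-123

Electron capture: mass number changes by +0, atomic number by -1.
A: 123 = 123; Z: 53 − 1 = 52.
Z = 52 is tellurium, so the daughter is Te-123.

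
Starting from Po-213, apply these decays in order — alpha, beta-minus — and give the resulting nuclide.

Bi-209

Start: (A, Z) = (213, 84).
After α: (209, 82).
After β⁻: (209, 83).
Z = 83 is bismuth.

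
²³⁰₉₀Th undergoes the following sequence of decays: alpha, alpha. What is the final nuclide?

Start: (A, Z) = (230, 90).
After α: (226, 88).
After α: (222, 86).
Z = 86 is radon.

Rn-222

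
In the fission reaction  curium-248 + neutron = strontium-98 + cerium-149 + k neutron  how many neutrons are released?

Conserve mass number: 249 = 98 + 149 + k, so k = 249 − 247 = 2.
Check atomic number: 96 = 38 + 58 + 0 = 96. ✓

2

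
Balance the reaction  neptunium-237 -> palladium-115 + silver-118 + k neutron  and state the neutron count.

Conserve mass number: 237 = 115 + 118 + k, so k = 237 − 233 = 4.
Check atomic number: 93 = 46 + 47 + 0 = 93. ✓

4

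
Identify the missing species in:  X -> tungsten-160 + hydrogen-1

Conserve mass number: A = 160 + 1, so A = 161.
Conserve atomic number: Z = 74 + 1, so Z = 75.
Z = 75 is rhenium, so the species is rhenium-161.

Re-161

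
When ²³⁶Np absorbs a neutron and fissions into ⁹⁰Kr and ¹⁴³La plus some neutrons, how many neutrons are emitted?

Conserve mass number: 237 = 90 + 143 + k, so k = 237 − 233 = 4.
Check atomic number: 93 = 36 + 57 + 0 = 93. ✓

4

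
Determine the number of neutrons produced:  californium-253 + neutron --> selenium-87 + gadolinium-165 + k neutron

Conserve mass number: 254 = 87 + 165 + k, so k = 254 − 252 = 2.
Check atomic number: 98 = 34 + 64 + 0 = 98. ✓

2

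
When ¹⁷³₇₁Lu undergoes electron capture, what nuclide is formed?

Electron capture: mass number changes by +0, atomic number by -1.
A: 173 = 173; Z: 71 − 1 = 70.
Z = 70 is ytterbium, so the daughter is ¹⁷³₇₀Yb.

Yb-173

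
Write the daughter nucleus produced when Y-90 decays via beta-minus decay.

Zr-90

Beta-minus decay: mass number changes by +0, atomic number by +1.
A: 90 = 90; Z: 39 + 1 = 40.
Z = 40 is zirconium, so the daughter is Zr-90.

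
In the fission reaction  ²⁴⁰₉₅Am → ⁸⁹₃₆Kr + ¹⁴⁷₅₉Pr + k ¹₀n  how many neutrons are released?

Conserve mass number: 240 = 89 + 147 + k, so k = 240 − 236 = 4.
Check atomic number: 95 = 36 + 59 + 0 = 95. ✓

4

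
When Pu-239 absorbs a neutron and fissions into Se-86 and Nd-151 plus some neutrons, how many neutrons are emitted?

Conserve mass number: 240 = 86 + 151 + k, so k = 240 − 237 = 3.
Check atomic number: 94 = 34 + 60 + 0 = 94. ✓

3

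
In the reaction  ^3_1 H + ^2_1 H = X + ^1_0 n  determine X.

He-4

Conserve mass number: 3 + 2 = A + 1, so A = 4.
Conserve atomic number: 1 + 1 = Z + 0, so Z = 2.
A = 4 and Z = 2 is ^4_2 He — an alpha particle.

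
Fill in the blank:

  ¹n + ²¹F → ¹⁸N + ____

Conserve mass number: 1 + 21 = 18 + A, so A = 4.
Conserve atomic number: 0 + 9 = 7 + Z, so Z = 2.
A = 4 and Z = 2 is ⁴He — an alpha particle.

alpha particle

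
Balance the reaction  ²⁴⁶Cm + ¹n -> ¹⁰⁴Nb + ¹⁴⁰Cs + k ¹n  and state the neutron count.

Conserve mass number: 247 = 104 + 140 + k, so k = 247 − 244 = 3.
Check atomic number: 96 = 41 + 55 + 0 = 96. ✓

3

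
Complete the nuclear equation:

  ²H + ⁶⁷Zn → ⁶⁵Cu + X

alpha particle

Conserve mass number: 2 + 67 = 65 + A, so A = 4.
Conserve atomic number: 1 + 30 = 29 + Z, so Z = 2.
A = 4 and Z = 2 is ⁴He — an alpha particle.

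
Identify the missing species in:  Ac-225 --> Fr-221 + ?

alpha particle

Conserve mass number: 225 = 221 + A, so A = 4.
Conserve atomic number: 89 = 87 + Z, so Z = 2.
A = 4 and Z = 2 is He-4 — an alpha particle.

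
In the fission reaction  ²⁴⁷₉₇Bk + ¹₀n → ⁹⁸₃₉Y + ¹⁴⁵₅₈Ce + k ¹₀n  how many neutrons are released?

Conserve mass number: 248 = 98 + 145 + k, so k = 248 − 243 = 5.
Check atomic number: 97 = 39 + 58 + 0 = 97. ✓

5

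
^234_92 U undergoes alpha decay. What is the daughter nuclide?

Alpha decay: mass number changes by -4, atomic number by -2.
A: 234 − 4 = 230; Z: 92 − 2 = 90.
Z = 90 is thorium, so the daughter is ^230_90 Th.

Th-230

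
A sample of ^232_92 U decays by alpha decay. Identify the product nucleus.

Alpha decay: mass number changes by -4, atomic number by -2.
A: 232 − 4 = 228; Z: 92 − 2 = 90.
Z = 90 is thorium, so the daughter is ^228_90 Th.

Th-228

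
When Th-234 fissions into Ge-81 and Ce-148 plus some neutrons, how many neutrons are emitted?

5

Conserve mass number: 234 = 81 + 148 + k, so k = 234 − 229 = 5.
Check atomic number: 90 = 32 + 58 + 0 = 90. ✓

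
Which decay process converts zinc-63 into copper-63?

beta-plus decay or electron capture

ΔA = 63 − 63 = 0; ΔZ = 29 − 30 = -1.
A is unchanged and Z drops by 1 — a proton has become a neutron (β⁺ emission or electron capture).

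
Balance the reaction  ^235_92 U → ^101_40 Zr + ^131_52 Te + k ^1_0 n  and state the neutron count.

Conserve mass number: 235 = 101 + 131 + k, so k = 235 − 232 = 3.
Check atomic number: 92 = 40 + 52 + 0 = 92. ✓

3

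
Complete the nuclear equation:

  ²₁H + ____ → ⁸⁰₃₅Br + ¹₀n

Conserve mass number: 2 + A = 80 + 1, so A = 79.
Conserve atomic number: 1 + Z = 35 + 0, so Z = 34.
Z = 34 is selenium, so the species is ⁷⁹₃₄Se.

Se-79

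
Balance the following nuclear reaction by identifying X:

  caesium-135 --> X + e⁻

Ba-135

Conserve mass number: 135 = A + 0, so A = 135.
Conserve atomic number: 55 = Z − 1, so Z = 56.
Z = 56 is barium, so the species is barium-135.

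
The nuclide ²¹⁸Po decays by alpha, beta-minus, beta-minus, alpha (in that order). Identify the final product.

Pb-210

Start: (A, Z) = (218, 84).
After α: (214, 82).
After β⁻: (214, 83).
After β⁻: (214, 84).
After α: (210, 82).
Z = 82 is lead.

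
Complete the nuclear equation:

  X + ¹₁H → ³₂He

Conserve mass number: A + 1 = 3, so A = 2.
Conserve atomic number: Z + 1 = 2, so Z = 1.
A = 2 and Z = 1 is ²₁H — a deuteron.

deuteron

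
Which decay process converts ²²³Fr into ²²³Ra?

beta-minus decay

ΔA = 223 − 223 = 0; ΔZ = 88 − 87 = +1.
A is unchanged and Z rises by 1 — a neutron has become a proton (β⁻ decay).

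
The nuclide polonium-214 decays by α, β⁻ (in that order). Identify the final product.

Bi-210

Start: (A, Z) = (214, 84).
After α: (210, 82).
After β⁻: (210, 83).
Z = 83 is bismuth.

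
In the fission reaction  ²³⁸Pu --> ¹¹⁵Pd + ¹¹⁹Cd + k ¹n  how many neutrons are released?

Conserve mass number: 238 = 115 + 119 + k, so k = 238 − 234 = 4.
Check atomic number: 94 = 46 + 48 + 0 = 94. ✓

4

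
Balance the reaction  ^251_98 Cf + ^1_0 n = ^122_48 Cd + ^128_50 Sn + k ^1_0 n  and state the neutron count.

2

Conserve mass number: 252 = 122 + 128 + k, so k = 252 − 250 = 2.
Check atomic number: 98 = 48 + 50 + 0 = 98. ✓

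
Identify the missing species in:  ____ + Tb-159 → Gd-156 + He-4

proton

Conserve mass number: A + 159 = 156 + 4, so A = 1.
Conserve atomic number: Z + 65 = 64 + 2, so Z = 1.
A = 1 and Z = 1 is H-1 — a proton.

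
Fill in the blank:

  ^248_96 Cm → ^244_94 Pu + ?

alpha particle

Conserve mass number: 248 = 244 + A, so A = 4.
Conserve atomic number: 96 = 94 + Z, so Z = 2.
A = 4 and Z = 2 is ^4_2 He — an alpha particle.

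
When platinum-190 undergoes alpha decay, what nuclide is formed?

Os-186

Alpha decay: mass number changes by -4, atomic number by -2.
A: 190 − 4 = 186; Z: 78 − 2 = 76.
Z = 76 is osmium, so the daughter is osmium-186.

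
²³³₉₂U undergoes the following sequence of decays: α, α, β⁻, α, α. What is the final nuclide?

At-217

Start: (A, Z) = (233, 92).
After α: (229, 90).
After α: (225, 88).
After β⁻: (225, 89).
After α: (221, 87).
After α: (217, 85).
Z = 85 is astatine.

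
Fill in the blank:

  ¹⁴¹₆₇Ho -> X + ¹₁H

Dy-140

Conserve mass number: 141 = A + 1, so A = 140.
Conserve atomic number: 67 = Z + 1, so Z = 66.
Z = 66 is dysprosium, so the species is ¹⁴⁰₆₆Dy.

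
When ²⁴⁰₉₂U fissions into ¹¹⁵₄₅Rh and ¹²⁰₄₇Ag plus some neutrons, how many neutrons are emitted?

5

Conserve mass number: 240 = 115 + 120 + k, so k = 240 − 235 = 5.
Check atomic number: 92 = 45 + 47 + 0 = 92. ✓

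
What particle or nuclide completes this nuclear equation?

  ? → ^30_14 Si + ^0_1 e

Conserve mass number: A = 30 + 0, so A = 30.
Conserve atomic number: Z = 14 + 1, so Z = 15.
Z = 15 is phosphorus, so the species is ^30_15 P.

P-30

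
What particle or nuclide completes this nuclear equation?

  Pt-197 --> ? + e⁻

Conserve mass number: 197 = A + 0, so A = 197.
Conserve atomic number: 78 = Z − 1, so Z = 79.
Z = 79 is gold, so the species is Au-197.

Au-197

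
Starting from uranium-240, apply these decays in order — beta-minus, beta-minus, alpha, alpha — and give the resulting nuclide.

Start: (A, Z) = (240, 92).
After β⁻: (240, 93).
After β⁻: (240, 94).
After α: (236, 92).
After α: (232, 90).
Z = 90 is thorium.

Th-232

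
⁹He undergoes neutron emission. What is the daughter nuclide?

Neutron emission: mass number changes by -1, atomic number by +0.
A: 9 − 1 = 8; Z: 2 = 2.
Z = 2 is helium, so the daughter is ⁸He.

He-8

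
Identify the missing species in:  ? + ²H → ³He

Conserve mass number: A + 2 = 3, so A = 1.
Conserve atomic number: Z + 1 = 2, so Z = 1.
A = 1 and Z = 1 is ¹H — a proton.

proton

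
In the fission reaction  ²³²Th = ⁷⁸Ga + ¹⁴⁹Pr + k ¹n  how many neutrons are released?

Conserve mass number: 232 = 78 + 149 + k, so k = 232 − 227 = 5.
Check atomic number: 90 = 31 + 59 + 0 = 90. ✓

5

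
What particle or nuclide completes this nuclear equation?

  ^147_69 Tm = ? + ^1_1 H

Er-146

Conserve mass number: 147 = A + 1, so A = 146.
Conserve atomic number: 69 = Z + 1, so Z = 68.
Z = 68 is erbium, so the species is ^146_68 Er.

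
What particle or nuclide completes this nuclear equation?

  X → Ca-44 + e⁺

Conserve mass number: A = 44 + 0, so A = 44.
Conserve atomic number: Z = 20 + 1, so Z = 21.
Z = 21 is scandium, so the species is Sc-44.

Sc-44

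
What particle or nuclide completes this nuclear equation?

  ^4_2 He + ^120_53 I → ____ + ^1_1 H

Xe-123

Conserve mass number: 4 + 120 = A + 1, so A = 123.
Conserve atomic number: 2 + 53 = Z + 1, so Z = 54.
Z = 54 is xenon, so the species is ^123_54 Xe.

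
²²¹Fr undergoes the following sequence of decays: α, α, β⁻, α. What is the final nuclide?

Start: (A, Z) = (221, 87).
After α: (217, 85).
After α: (213, 83).
After β⁻: (213, 84).
After α: (209, 82).
Z = 82 is lead.

Pb-209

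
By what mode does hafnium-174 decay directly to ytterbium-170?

alpha decay

ΔA = 170 − 174 = -4; ΔZ = 70 − 72 = -2.
A drops by 4 and Z drops by 2 — the signature of alpha emission.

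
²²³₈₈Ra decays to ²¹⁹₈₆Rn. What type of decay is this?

alpha decay

ΔA = 219 − 223 = -4; ΔZ = 86 − 88 = -2.
A drops by 4 and Z drops by 2 — the signature of alpha emission.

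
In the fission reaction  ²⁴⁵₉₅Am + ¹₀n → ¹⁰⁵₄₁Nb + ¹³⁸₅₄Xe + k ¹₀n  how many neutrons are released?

Conserve mass number: 246 = 105 + 138 + k, so k = 246 − 243 = 3.
Check atomic number: 95 = 41 + 54 + 0 = 95. ✓

3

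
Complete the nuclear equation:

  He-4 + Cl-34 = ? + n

K-37

Conserve mass number: 4 + 34 = A + 1, so A = 37.
Conserve atomic number: 2 + 17 = Z + 0, so Z = 19.
Z = 19 is potassium, so the species is K-37.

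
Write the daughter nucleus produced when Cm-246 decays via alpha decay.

Alpha decay: mass number changes by -4, atomic number by -2.
A: 246 − 4 = 242; Z: 96 − 2 = 94.
Z = 94 is plutonium, so the daughter is Pu-242.

Pu-242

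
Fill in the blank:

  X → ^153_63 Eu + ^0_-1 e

Conserve mass number: A = 153 + 0, so A = 153.
Conserve atomic number: Z = 63 − 1, so Z = 62.
Z = 62 is samarium, so the species is ^153_62 Sm.

Sm-153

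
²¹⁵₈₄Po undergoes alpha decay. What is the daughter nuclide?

Alpha decay: mass number changes by -4, atomic number by -2.
A: 215 − 4 = 211; Z: 84 − 2 = 82.
Z = 82 is lead, so the daughter is ²¹¹₈₂Pb.

Pb-211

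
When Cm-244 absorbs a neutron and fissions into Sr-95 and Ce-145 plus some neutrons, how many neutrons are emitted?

5

Conserve mass number: 245 = 95 + 145 + k, so k = 245 − 240 = 5.
Check atomic number: 96 = 38 + 58 + 0 = 96. ✓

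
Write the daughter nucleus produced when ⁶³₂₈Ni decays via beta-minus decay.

Cu-63

Beta-minus decay: mass number changes by +0, atomic number by +1.
A: 63 = 63; Z: 28 + 1 = 29.
Z = 29 is copper, so the daughter is ⁶³₂₉Cu.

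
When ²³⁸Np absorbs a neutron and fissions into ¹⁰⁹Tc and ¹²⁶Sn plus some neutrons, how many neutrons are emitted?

4

Conserve mass number: 239 = 109 + 126 + k, so k = 239 − 235 = 4.
Check atomic number: 93 = 43 + 50 + 0 = 93. ✓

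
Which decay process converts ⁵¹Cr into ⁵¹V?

ΔA = 51 − 51 = 0; ΔZ = 23 − 24 = -1.
A is unchanged and Z drops by 1 — a proton has become a neutron (β⁺ emission or electron capture).

beta-plus decay or electron capture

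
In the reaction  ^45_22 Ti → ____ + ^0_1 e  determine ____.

Conserve mass number: 45 = A + 0, so A = 45.
Conserve atomic number: 22 = Z + 1, so Z = 21.
Z = 21 is scandium, so the species is ^45_21 Sc.

Sc-45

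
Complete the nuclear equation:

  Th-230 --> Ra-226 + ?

alpha particle

Conserve mass number: 230 = 226 + A, so A = 4.
Conserve atomic number: 90 = 88 + Z, so Z = 2.
A = 4 and Z = 2 is He-4 — an alpha particle.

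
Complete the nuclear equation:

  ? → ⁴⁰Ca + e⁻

Conserve mass number: A = 40 + 0, so A = 40.
Conserve atomic number: Z = 20 − 1, so Z = 19.
Z = 19 is potassium, so the species is ⁴⁰K.

K-40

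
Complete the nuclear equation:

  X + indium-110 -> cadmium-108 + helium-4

deuteron

Conserve mass number: A + 110 = 108 + 4, so A = 2.
Conserve atomic number: Z + 49 = 48 + 2, so Z = 1.
A = 2 and Z = 1 is hydrogen-2 — a deuteron.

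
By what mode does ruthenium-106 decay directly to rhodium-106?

beta-minus decay

ΔA = 106 − 106 = 0; ΔZ = 45 − 44 = +1.
A is unchanged and Z rises by 1 — a neutron has become a proton (β⁻ decay).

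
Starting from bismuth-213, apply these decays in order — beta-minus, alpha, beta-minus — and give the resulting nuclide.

Start: (A, Z) = (213, 83).
After β⁻: (213, 84).
After α: (209, 82).
After β⁻: (209, 83).
Z = 83 is bismuth.

Bi-209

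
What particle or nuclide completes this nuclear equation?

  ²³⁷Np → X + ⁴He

Conserve mass number: 237 = A + 4, so A = 233.
Conserve atomic number: 93 = Z + 2, so Z = 91.
Z = 91 is protactinium, so the species is ²³³Pa.

Pa-233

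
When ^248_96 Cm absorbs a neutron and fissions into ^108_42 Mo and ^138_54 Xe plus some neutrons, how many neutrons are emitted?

3

Conserve mass number: 249 = 108 + 138 + k, so k = 249 − 246 = 3.
Check atomic number: 96 = 42 + 54 + 0 = 96. ✓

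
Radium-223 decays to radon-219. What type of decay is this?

alpha decay

ΔA = 219 − 223 = -4; ΔZ = 86 − 88 = -2.
A drops by 4 and Z drops by 2 — the signature of alpha emission.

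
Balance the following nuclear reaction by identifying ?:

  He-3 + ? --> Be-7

Conserve mass number: 3 + A = 7, so A = 4.
Conserve atomic number: 2 + Z = 4, so Z = 2.
A = 4 and Z = 2 is He-4 — an alpha particle.

alpha particle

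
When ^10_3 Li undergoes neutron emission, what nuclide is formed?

Li-9

Neutron emission: mass number changes by -1, atomic number by +0.
A: 10 − 1 = 9; Z: 3 = 3.
Z = 3 is lithium, so the daughter is ^9_3 Li.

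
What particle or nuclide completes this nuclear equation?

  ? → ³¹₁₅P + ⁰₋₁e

Si-31

Conserve mass number: A = 31 + 0, so A = 31.
Conserve atomic number: Z = 15 − 1, so Z = 14.
Z = 14 is silicon, so the species is ³¹₁₄Si.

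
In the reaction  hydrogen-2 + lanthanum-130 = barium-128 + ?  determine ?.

Conserve mass number: 2 + 130 = 128 + A, so A = 4.
Conserve atomic number: 1 + 57 = 56 + Z, so Z = 2.
A = 4 and Z = 2 is helium-4 — an alpha particle.

alpha particle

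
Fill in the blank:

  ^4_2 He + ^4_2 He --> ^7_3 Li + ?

proton

Conserve mass number: 4 + 4 = 7 + A, so A = 1.
Conserve atomic number: 2 + 2 = 3 + Z, so Z = 1.
A = 1 and Z = 1 is ^1_1 H — a proton.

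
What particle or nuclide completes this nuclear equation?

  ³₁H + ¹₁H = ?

Conserve mass number: 3 + 1 = A, so A = 4.
Conserve atomic number: 1 + 1 = Z, so Z = 2.
A = 4 and Z = 2 is ⁴₂He — an alpha particle.

He-4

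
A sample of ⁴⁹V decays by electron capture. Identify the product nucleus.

Ti-49

Electron capture: mass number changes by +0, atomic number by -1.
A: 49 = 49; Z: 23 − 1 = 22.
Z = 22 is titanium, so the daughter is ⁴⁹Ti.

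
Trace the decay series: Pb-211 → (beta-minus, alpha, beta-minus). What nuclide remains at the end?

Pb-207

Start: (A, Z) = (211, 82).
After β⁻: (211, 83).
After α: (207, 81).
After β⁻: (207, 82).
Z = 82 is lead.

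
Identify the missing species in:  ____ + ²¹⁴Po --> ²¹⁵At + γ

Conserve mass number: A + 214 = 215 + 0, so A = 1.
Conserve atomic number: Z + 84 = 85 + 0, so Z = 1.
A = 1 and Z = 1 is ¹H — a proton.

proton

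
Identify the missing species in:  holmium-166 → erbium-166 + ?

beta-minus particle

Conserve mass number: 166 = 166 + A, so A = 0.
Conserve atomic number: 67 = 68 + Z, so Z = -1.
A = 0 and Z = -1 is e⁻ — a beta-minus particle.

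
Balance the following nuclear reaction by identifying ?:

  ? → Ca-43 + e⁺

Sc-43

Conserve mass number: A = 43 + 0, so A = 43.
Conserve atomic number: Z = 20 + 1, so Z = 21.
Z = 21 is scandium, so the species is Sc-43.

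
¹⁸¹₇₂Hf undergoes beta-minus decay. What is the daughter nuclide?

Beta-minus decay: mass number changes by +0, atomic number by +1.
A: 181 = 181; Z: 72 + 1 = 73.
Z = 73 is tantalum, so the daughter is ¹⁸¹₇₃Ta.

Ta-181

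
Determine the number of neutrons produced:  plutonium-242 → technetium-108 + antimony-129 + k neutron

5

Conserve mass number: 242 = 108 + 129 + k, so k = 242 − 237 = 5.
Check atomic number: 94 = 43 + 51 + 0 = 94. ✓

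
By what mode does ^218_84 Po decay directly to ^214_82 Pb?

ΔA = 214 − 218 = -4; ΔZ = 82 − 84 = -2.
A drops by 4 and Z drops by 2 — the signature of alpha emission.

alpha decay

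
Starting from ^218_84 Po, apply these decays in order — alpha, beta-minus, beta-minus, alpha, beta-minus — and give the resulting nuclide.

Start: (A, Z) = (218, 84).
After α: (214, 82).
After β⁻: (214, 83).
After β⁻: (214, 84).
After α: (210, 82).
After β⁻: (210, 83).
Z = 83 is bismuth.

Bi-210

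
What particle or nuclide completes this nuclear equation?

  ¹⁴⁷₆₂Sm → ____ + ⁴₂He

Conserve mass number: 147 = A + 4, so A = 143.
Conserve atomic number: 62 = Z + 2, so Z = 60.
Z = 60 is neodymium, so the species is ¹⁴³₆₀Nd.

Nd-143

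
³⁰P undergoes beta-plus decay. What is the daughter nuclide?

Si-30

Beta-plus decay: mass number changes by +0, atomic number by -1.
A: 30 = 30; Z: 15 − 1 = 14.
Z = 14 is silicon, so the daughter is ³⁰Si.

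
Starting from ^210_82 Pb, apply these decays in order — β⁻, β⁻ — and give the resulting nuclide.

Po-210

Start: (A, Z) = (210, 82).
After β⁻: (210, 83).
After β⁻: (210, 84).
Z = 84 is polonium.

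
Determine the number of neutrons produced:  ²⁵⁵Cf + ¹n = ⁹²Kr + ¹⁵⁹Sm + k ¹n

Conserve mass number: 256 = 92 + 159 + k, so k = 256 − 251 = 5.
Check atomic number: 98 = 36 + 62 + 0 = 98. ✓

5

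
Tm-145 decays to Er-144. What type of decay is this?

proton emission

ΔA = 144 − 145 = -1; ΔZ = 68 − 69 = -1.
A drops by 1 and Z drops by 1 — a proton was emitted.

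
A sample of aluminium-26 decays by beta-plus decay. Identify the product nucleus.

Beta-plus decay: mass number changes by +0, atomic number by -1.
A: 26 = 26; Z: 13 − 1 = 12.
Z = 12 is magnesium, so the daughter is magnesium-26.

Mg-26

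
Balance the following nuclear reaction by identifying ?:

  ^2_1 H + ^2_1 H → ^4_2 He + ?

gamma ray

Conserve mass number: 2 + 2 = 4 + A, so A = 0.
Conserve atomic number: 1 + 1 = 2 + Z, so Z = 0.
A = 0 and Z = 0 is ^0_0 γ — a gamma ray.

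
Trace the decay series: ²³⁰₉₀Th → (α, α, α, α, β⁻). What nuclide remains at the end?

Start: (A, Z) = (230, 90).
After α: (226, 88).
After α: (222, 86).
After α: (218, 84).
After α: (214, 82).
After β⁻: (214, 83).
Z = 83 is bismuth.

Bi-214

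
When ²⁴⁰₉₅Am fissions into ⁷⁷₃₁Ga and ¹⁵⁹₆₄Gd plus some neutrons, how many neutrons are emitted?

4

Conserve mass number: 240 = 77 + 159 + k, so k = 240 − 236 = 4.
Check atomic number: 95 = 31 + 64 + 0 = 95. ✓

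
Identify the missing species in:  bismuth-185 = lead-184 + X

Conserve mass number: 185 = 184 + A, so A = 1.
Conserve atomic number: 83 = 82 + Z, so Z = 1.
A = 1 and Z = 1 is hydrogen-1 — a proton.

proton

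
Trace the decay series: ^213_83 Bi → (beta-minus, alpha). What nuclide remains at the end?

Pb-209

Start: (A, Z) = (213, 83).
After β⁻: (213, 84).
After α: (209, 82).
Z = 82 is lead.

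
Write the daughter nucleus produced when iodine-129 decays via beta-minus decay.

Xe-129

Beta-minus decay: mass number changes by +0, atomic number by +1.
A: 129 = 129; Z: 53 + 1 = 54.
Z = 54 is xenon, so the daughter is xenon-129.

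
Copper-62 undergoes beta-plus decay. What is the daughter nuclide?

Ni-62

Beta-plus decay: mass number changes by +0, atomic number by -1.
A: 62 = 62; Z: 29 − 1 = 28.
Z = 28 is nickel, so the daughter is nickel-62.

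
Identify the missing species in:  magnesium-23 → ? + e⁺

Na-23

Conserve mass number: 23 = A + 0, so A = 23.
Conserve atomic number: 12 = Z + 1, so Z = 11.
Z = 11 is sodium, so the species is sodium-23.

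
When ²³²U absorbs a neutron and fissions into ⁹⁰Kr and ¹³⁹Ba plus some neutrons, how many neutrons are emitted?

4

Conserve mass number: 233 = 90 + 139 + k, so k = 233 − 229 = 4.
Check atomic number: 92 = 36 + 56 + 0 = 92. ✓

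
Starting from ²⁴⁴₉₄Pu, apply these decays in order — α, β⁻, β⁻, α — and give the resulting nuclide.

U-236

Start: (A, Z) = (244, 94).
After α: (240, 92).
After β⁻: (240, 93).
After β⁻: (240, 94).
After α: (236, 92).
Z = 92 is uranium.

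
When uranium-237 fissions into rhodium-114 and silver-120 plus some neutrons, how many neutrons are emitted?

3

Conserve mass number: 237 = 114 + 120 + k, so k = 237 − 234 = 3.
Check atomic number: 92 = 45 + 47 + 0 = 92. ✓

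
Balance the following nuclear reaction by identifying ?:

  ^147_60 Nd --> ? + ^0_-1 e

Pm-147

Conserve mass number: 147 = A + 0, so A = 147.
Conserve atomic number: 60 = Z − 1, so Z = 61.
Z = 61 is promethium, so the species is ^147_61 Pm.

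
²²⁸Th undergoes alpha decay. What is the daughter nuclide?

Alpha decay: mass number changes by -4, atomic number by -2.
A: 228 − 4 = 224; Z: 90 − 2 = 88.
Z = 88 is radium, so the daughter is ²²⁴Ra.

Ra-224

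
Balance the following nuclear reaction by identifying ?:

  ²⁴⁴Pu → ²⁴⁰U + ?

Conserve mass number: 244 = 240 + A, so A = 4.
Conserve atomic number: 94 = 92 + Z, so Z = 2.
A = 4 and Z = 2 is ⁴He — an alpha particle.

alpha particle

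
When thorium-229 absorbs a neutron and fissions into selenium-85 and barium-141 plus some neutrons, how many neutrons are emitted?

Conserve mass number: 230 = 85 + 141 + k, so k = 230 − 226 = 4.
Check atomic number: 90 = 34 + 56 + 0 = 90. ✓

4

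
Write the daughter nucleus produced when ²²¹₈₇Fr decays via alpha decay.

Alpha decay: mass number changes by -4, atomic number by -2.
A: 221 − 4 = 217; Z: 87 − 2 = 85.
Z = 85 is astatine, so the daughter is ²¹⁷₈₅At.

At-217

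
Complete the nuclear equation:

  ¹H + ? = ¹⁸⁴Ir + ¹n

Os-184

Conserve mass number: 1 + A = 184 + 1, so A = 184.
Conserve atomic number: 1 + Z = 77 + 0, so Z = 76.
Z = 76 is osmium, so the species is ¹⁸⁴Os.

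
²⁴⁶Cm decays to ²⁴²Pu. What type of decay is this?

ΔA = 242 − 246 = -4; ΔZ = 94 − 96 = -2.
A drops by 4 and Z drops by 2 — the signature of alpha emission.

alpha decay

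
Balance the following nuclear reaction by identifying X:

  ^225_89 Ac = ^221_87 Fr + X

Conserve mass number: 225 = 221 + A, so A = 4.
Conserve atomic number: 89 = 87 + Z, so Z = 2.
A = 4 and Z = 2 is ^4_2 He — an alpha particle.

alpha particle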